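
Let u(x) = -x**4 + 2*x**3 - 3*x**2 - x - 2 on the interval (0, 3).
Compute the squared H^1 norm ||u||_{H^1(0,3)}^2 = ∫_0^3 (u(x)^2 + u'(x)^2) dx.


||u||_{H^1}^2 = 125508/35

The H^1 norm (squared) on an interval (0, L) is
  ||u||_{H^1}^2 = ∫_0^L u(x)^2 dx + ∫_0^L u'(x)^2 dx.
Compute u'(x) = -4*x**3 + 6*x**2 - 6*x - 1.
Then u(x)^2 = x**8 - 4*x**7 + 10*x**6 - 10*x**5 + 9*x**4 - 2*x**3 + 13*x**2 + 4*x + 4 and u'(x)^2 = 16*x**6 - 48*x**5 + 84*x**4 - 64*x**3 + 24*x**2 + 12*x + 1.
Integrate each monomial from 0 to 3 using ∫_0^3 c·x^n dx = c·3^(n+1)/(n+1):
  ∫_0^3 u(x)^2 dx = ∫_0^3 (x^8 - 4*x^7 + 10*x^6 - 10*x^5 + 9*x^4 - 2*x^3 + 13*x^2 + 4*x + 4) dx. Term by term:
    ∫_0^3 x^8 dx = 2187;  ∫_0^3 -4*x^7 dx = -6561/2;  ∫_0^3 10*x^6 dx = 21870/7;
    ∫_0^3 -10*x^5 dx = -1215;  ∫_0^3 9*x^4 dx = 2187/5;  ∫_0^3 -2*x^3 dx = -81/2;
    ∫_0^3 13*x^2 dx = 117;  ∫_0^3 4*x dx = 18;  ∫_0^3 4 dx = 12.
  Sum: 2187 − 6561/2 + 21870/7 − 1215 + 2187/5 − 81/2 + 117 + 18 + 12 = 47589/35.
  ∫_0^3 u'(x)^2 dx = ∫_0^3 (16*x^6 - 48*x^5 + 84*x^4 - 64*x^3 + 24*x^2 + 12*x + 1) dx. Term by term:
    ∫_0^3 16*x^6 dx = 34992/7;  ∫_0^3 -48*x^5 dx = -5832;  ∫_0^3 84*x^4 dx = 20412/5;
    ∫_0^3 -64*x^3 dx = -1296;  ∫_0^3 24*x^2 dx = 216;  ∫_0^3 12*x dx = 54;
    ∫_0^3 1 dx = 3.
  Sum: 34992/7 − 5832 + 20412/5 − 1296 + 216 + 54 + 3 = 77919/35.
Adding: ||u||_{H^1}^2 = 47589/35 + 77919/35 = 125508/35.


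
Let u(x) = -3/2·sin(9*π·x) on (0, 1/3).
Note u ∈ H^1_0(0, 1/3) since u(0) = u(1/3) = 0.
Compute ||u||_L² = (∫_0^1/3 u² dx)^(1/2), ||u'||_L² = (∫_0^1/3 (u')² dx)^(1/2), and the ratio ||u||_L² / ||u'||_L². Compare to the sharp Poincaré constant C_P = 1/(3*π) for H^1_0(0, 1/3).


||u||_L² / ||u'||_L² = 1/(9*π) < C_P = 1/(3*π).

u(x) = -3/2·sin(9*π·x), so u'(x) = -27*π*cos(9*π*x)/2.
Writing u(x) = A·sin(kπx/L) with A = -3/2 and k = 3, use ∫_0^L sin²(kπx/L) dx = L/2 and ∫_0^L cos²(kπx/L) dx = L/2.
u² = 9/4·sin²(9*π·x) and (u')² = 729*π^2/4·cos²(9*π·x), and each of sin², cos² integrates to L/2 = 1/6 over (0, 1/3).
∫_0^1/3 u² dx = 3/8, so ||u||_L² = sqrt(6)/4.
∫_0^1/3 (u')² dx = 243*π^2/8, so ||u'||_L² = 9*sqrt(6)*π/4.
Ratio ||u||_L² / ||u'||_L² = 1/(9*π).
Sharp Poincaré constant on H^1_0(0, 1/3) is C_P = L/π = 1/(3*π), achieved by sin(3*π·x).
This is the k = 3 harmonic; the ratio L/(kπ) is strictly less than C_P = L/π, consistent with the sharp inequality ||u||_L² ≤ C_P ||u'||_L².


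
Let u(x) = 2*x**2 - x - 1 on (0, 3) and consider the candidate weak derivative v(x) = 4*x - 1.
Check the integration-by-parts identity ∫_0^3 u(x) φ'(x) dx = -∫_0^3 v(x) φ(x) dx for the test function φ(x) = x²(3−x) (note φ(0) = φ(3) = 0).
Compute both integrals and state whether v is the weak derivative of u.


LHS = -837/20, RHS = -837/20. Yes, v = u' weakly.

u(x) = 2*x**2 - x - 1, classical derivative u'(x) = 4*x - 1.
φ(x) = x²(3−x), so φ'(x) = 3*x*(2 - x).
Note φ(0) = φ(3) = 0, so the boundary term u·φ vanishes.
LHS = ∫_0^3 u(x) φ'(x) dx = ∫_0^3 (-6*x^4 + 15*x^3 - 3*x^2 - 6*x) dx. Term by term:
  ∫_0^3 -6*x^4 dx = -1458/5;  ∫_0^3 15*x^3 dx = 1215/4;  ∫_0^3 -3*x^2 dx = -27;
  ∫_0^3 -6*x dx = -27.
Sum: -1458/5 + 1215/4 − 27 − 27 = -837/20.
So LHS = -837/20.
∫_0^3 v(x) φ(x) dx = ∫_0^3 (-4*x^4 + 13*x^3 - 3*x^2) dx. Term by term:
  ∫_0^3 -4*x^4 dx = -972/5;  ∫_0^3 13*x^3 dx = 1053/4;  ∫_0^3 -3*x^2 dx = -27.
Sum: -972/5 + 1053/4 − 27 = 837/20.
So RHS = -∫_0^3 v(x) φ(x) dx = -837/20.
LHS = RHS, so the identity holds for this test φ.
Moreover u is smooth here and v(x) = u'(x) = 4*x - 1 pointwise, so the identity holds for every test function. Hence v is the weak derivative of u.


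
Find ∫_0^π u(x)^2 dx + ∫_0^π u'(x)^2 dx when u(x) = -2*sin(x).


||u||_{H^1(0,π)}^2 = 4*π

u'(x) = -2*cos(x).
Expand u² and (u')² and integrate term by term on (0, π), using: for integers n ≥ 1, ∫_0^π sin²(nx) dx = ∫_0^π cos²(nx) dx = π/2; for n ≠ n', ∫_0^π sin(nx)sin(n'x) dx = ∫_0^π cos(nx)cos(n'x) dx = 0; and by product-to-sum, ∫_0^π sin(nx)cos(n'x) dx = ½∫_0^π [sin((n+n')x) + sin((n−n')x)] dx, which is 0 when n+n' is even and 2n/(n²−n'²) when n+n' is odd (it need not vanish on (0, π)).
  u² squared terms: (-2)²·∫sin(x)² dx = 4·π/2 = 2*π.
  So ∫_0^π u² dx = 2*π.
  (u')² squared terms: (-2)²·∫cos(x)² dx = 4·π/2 = 2*π.
  So ∫_0^π (u')² dx = 2*π.
||u||_{H^1}^2 = (2*π) + (2*π) = 4*π.


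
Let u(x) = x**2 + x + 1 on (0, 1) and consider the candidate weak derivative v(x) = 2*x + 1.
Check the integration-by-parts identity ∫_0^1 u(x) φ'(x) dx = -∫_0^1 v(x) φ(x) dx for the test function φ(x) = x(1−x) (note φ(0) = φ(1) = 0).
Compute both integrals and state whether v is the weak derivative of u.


LHS = -1/3, RHS = -1/3. Yes, v = u' weakly.

u(x) = x**2 + x + 1, classical derivative u'(x) = 2*x + 1.
φ(x) = x(1−x), so φ'(x) = 1 - 2*x.
Note φ(0) = φ(1) = 0, so the boundary term u·φ vanishes.
LHS = ∫_0^1 u(x) φ'(x) dx = ∫_0^1 (-2*x^3 - x^2 - x + 1) dx. Term by term:
  ∫_0^1 -2*x^3 dx = -1/2;  ∫_0^1 -x^2 dx = -1/3;  ∫_0^1 -x dx = -1/2;
  ∫_0^1 1 dx = 1.
Sum: -1/2 − 1/3 − 1/2 + 1 = -1/3.
So LHS = -1/3.
∫_0^1 v(x) φ(x) dx = ∫_0^1 (-2*x^3 + x^2 + x) dx. Term by term:
  ∫_0^1 -2*x^3 dx = -1/2;  ∫_0^1 x^2 dx = 1/3;  ∫_0^1 x dx = 1/2.
Sum: -1/2 + 1/3 + 1/2 = 1/3.
So RHS = -∫_0^1 v(x) φ(x) dx = -1/3.
LHS = RHS, so the identity holds for this test φ.
Moreover u is smooth here and v(x) = u'(x) = 2*x + 1 pointwise, so the identity holds for every test function. Hence v is the weak derivative of u.


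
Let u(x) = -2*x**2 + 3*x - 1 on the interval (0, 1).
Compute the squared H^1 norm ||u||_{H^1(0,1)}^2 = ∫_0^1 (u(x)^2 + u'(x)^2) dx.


||u||_{H^1}^2 = 37/15

The H^1 norm (squared) on an interval (0, L) is
  ||u||_{H^1}^2 = ∫_0^L u(x)^2 dx + ∫_0^L u'(x)^2 dx.
Compute u'(x) = 3 - 4*x.
Then u(x)^2 = 4*x**4 - 12*x**3 + 13*x**2 - 6*x + 1 and u'(x)^2 = 16*x**2 - 24*x + 9.
Integrate each monomial from 0 to 1 using ∫_0^1 c·x^n dx = c·1^(n+1)/(n+1):
  ∫_0^1 u(x)^2 dx = ∫_0^1 (4*x^4 - 12*x^3 + 13*x^2 - 6*x + 1) dx. Term by term:
    ∫_0^1 4*x^4 dx = 4/5;  ∫_0^1 -12*x^3 dx = -3;  ∫_0^1 13*x^2 dx = 13/3;
    ∫_0^1 -6*x dx = -3;  ∫_0^1 1 dx = 1.
  Sum: 4/5 − 3 + 13/3 − 3 + 1 = 2/15.
  ∫_0^1 u'(x)^2 dx = ∫_0^1 (16*x^2 - 24*x + 9) dx. Term by term:
    ∫_0^1 16*x^2 dx = 16/3;  ∫_0^1 -24*x dx = -12;  ∫_0^1 9 dx = 9.
  Sum: 16/3 − 12 + 9 = 7/3.
Adding: ||u||_{H^1}^2 = 2/15 + 7/3 = 37/15.


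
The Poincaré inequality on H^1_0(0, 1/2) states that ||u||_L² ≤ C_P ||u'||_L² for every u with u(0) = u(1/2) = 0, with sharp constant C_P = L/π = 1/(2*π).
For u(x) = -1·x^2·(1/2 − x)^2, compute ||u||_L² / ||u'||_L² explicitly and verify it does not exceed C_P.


||u||_L² / ||u'||_L² = sqrt(3)/12 < C_P = 1/(2*π).

u(x) = -1·x^2·(1/2 − x)^2, so u'(x) = x*(-8*x^2 + 6*x - 1)/2.
u(x) = -1·x^2·(1/2 − x)^2 vanishes at x = 0 and x = 1/2, so u ∈ H^1_0(0, 1/2). Differentiate via the product rule and integrate the resulting polynomials term by term.
  ∫_0^1/2 u² dx = ∫_0^1/2 (x^8 - 2*x^7 + 3*x^6/2 - x^5/2 + x^4/16) dx. Term by term:
    ∫_0^1/2 x^8 dx = 1/4608;  ∫_0^1/2 -2*x^7 dx = -1/1024;  ∫_0^1/2 3*x^6/2 dx = 3/1792;
    ∫_0^1/2 -x^5/2 dx = -1/768;  ∫_0^1/2 x^4/16 dx = 1/2560.
  Sum: 1/4608 − 1/1024 + 3/1792 − 1/768 + 1/2560 = 1/322560.
  ∫_0^1/2 (u')² dx = ∫_0^1/2 (16*x^6 - 24*x^5 + 13*x^4 - 3*x^3 + x^2/4) dx. Term by term:
    ∫_0^1/2 16*x^6 dx = 1/56;  ∫_0^1/2 -24*x^5 dx = -1/16;  ∫_0^1/2 13*x^4 dx = 13/160;
    ∫_0^1/2 -3*x^3 dx = -3/64;  ∫_0^1/2 x^2/4 dx = 1/96.
  Sum: 1/56 − 1/16 + 13/160 − 3/64 + 1/96 = 1/6720.
∫_0^1/2 u² dx = 1/322560, so ||u||_L² = sqrt(35)/3360.
∫_0^1/2 (u')² dx = 1/6720, so ||u'||_L² = sqrt(105)/840.
Ratio ||u||_L² / ||u'||_L² = sqrt(3)/12.
Sharp Poincaré constant on H^1_0(0, 1/2) is C_P = L/π = 1/(2*π), achieved by sin(2*π·x).
A polynomial bump cannot attain the sharp Poincaré constant (only the first sine eigenfunction does), so the ratio is strictly less than C_P, consistent with ||u||_L² ≤ C_P ||u'||_L².


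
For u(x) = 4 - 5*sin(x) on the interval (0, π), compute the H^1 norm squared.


||u||_{H^1(0,π)}^2 = -80 + 41*π

u'(x) = -5*cos(x).
Expand u² and (u')² and integrate term by term on (0, π), using: for integers n ≥ 1, ∫_0^π sin²(nx) dx = ∫_0^π cos²(nx) dx = π/2; for n ≠ n', ∫_0^π sin(nx)sin(n'x) dx = ∫_0^π cos(nx)cos(n'x) dx = 0; and by product-to-sum, ∫_0^π sin(nx)cos(n'x) dx = ½∫_0^π [sin((n+n')x) + sin((n−n')x)] dx, which is 0 when n+n' is even and 2n/(n²−n'²) when n+n' is odd (it need not vanish on (0, π)). For the constant mode: ∫_0^π 1 dx = π, ∫_0^π cos(nx) dx = 0, ∫_0^π sin(nx) dx = (1−(−1)^n)/n.
  u² squared terms: (4)²·∫1 dx = 16·π = 16*π;  (-5)²·∫sin(x)² dx = 25·π/2 = 25*π/2.
  u² cross terms: 2·(4)·(-5)·∫1·sin(x) dx = -40·(2) = -80.
  So ∫_0^π u² dx = 16*π + 25*π/2 − 80 = -80 + 57*π/2.
  (u')² squared terms: (-5)²·∫cos(x)² dx = 25·π/2 = 25*π/2.
  So ∫_0^π (u')² dx = 25*π/2.
||u||_{H^1}^2 = (-80 + 57*π/2) + (25*π/2) = -80 + 41*π.


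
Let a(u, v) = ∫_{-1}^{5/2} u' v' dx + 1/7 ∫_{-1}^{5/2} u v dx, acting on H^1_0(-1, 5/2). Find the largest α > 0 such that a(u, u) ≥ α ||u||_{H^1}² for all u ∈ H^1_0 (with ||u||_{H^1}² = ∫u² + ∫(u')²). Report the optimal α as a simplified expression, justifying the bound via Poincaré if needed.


α = (7 + 4*π^2)/(4*π^2 + 49)

Coercivity of a(·,·) on H^1_0(-1, 5/2) means a(u, u) ≥ α ||u||_{H^1}² for every u ∈ H^1_0.
The interval has length L = 7/2, and Poincaré/coercivity depend only on L. Here a(u, u) = ∫(u')² + (1/7)·∫u².
Here 0 < c = 1/7 < 1. The condition a(u,u) ≥ α||u||_{H^1}² reads (1−α)∫(u')² ≥ (α−c)∫u². Any admissible α is ≤ 1 (rapidly oscillating u have ∫u²/∫(u')² → 0), and α = 1 would force 0 ≥ (1−c)∫u², impossible since c < 1; so 1−α > 0. By the sharp Poincaré inequality on H^1_0 of an interval of length L, ∫(u')² ≥ (π/L)²∫u² with equality for the first sine mode sin(π(x−x₀)/L) (x₀ the left endpoint), so the inequality holds for all u iff (1−α)(π/L)² ≥ α − c, i.e. α ≤ ((π/L)² + c)/((π/L)² + 1) = (1 + c(L/π)²)/(1 + (L/π)²). With (π/L)² = 4*π^2/49 and c = 1/7, the largest admissible constant is α = ((π/L)² + c)/((π/L)² + 1).
Simplifying, α = (7 + 4*π^2)/(4*π^2 + 49).


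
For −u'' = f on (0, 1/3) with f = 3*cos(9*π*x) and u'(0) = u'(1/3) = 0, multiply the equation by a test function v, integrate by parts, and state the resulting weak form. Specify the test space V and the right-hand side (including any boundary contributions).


V = H^1(0, 1/3) (no boundary constraint on v; u is determined up to an additive constant); weak form: ∫_0^1/3 u'v' dx = ∫_0^1/3 (3*cos(9*π*x)) v dx for all v ∈ V.

Multiply both sides by a test function v and integrate from 0 to 1/3:
  ∫_0^1/3 −u''(x) v(x) dx = ∫_0^1/3 f(x) v(x) dx.
Integrate the LHS by parts once:
  ∫_0^1/3 −u'' v dx = −[u'(x) v(x)]_0^1/3 + ∫_0^1/3 u'(x) v'(x) dx.
Thus ∫_0^1/3 u'(x) v'(x) dx = ∫_0^1/3 f(x) v(x) dx + [u'(x) v(x)]_0^1/3.
Choose V so that boundary terms are either known or forced to vanish.
u has homogeneous Neumann: u'(0) = u'(1/3) = 0. So [u' v]_0^1/3 = 0·v(1/3) − 0·v(0) = 0 for any v; take V = H^1(0, 1/3).
Weak formulation: find u (satisfying any essential BC) such that ∫_0^1/3 u'(x) v'(x) dx = ∫_0^1/3 f v dx for all v ∈ V (homogeneous Neumann, so boundary terms vanish).
Substituting f(x) = 3*cos(9*π*x), the right-hand side is ∫_0^1/3 (3*cos(9*π*x)) v dx.
Compatibility check (pure Neumann): taking v ≡ 1 ∈ V gives 0 = ∫_0^1/3 f dx + (0) − (0), i.e. ∫_0^1/3 f dx must equal u'(0) − u'(1/3) = 0. Indeed ∫_0^1/3 (3*cos(9*π*x)) dx = 0, so the data are compatible. The solution is then unique only up to an additive constant (fix it e.g. by requiring ∫_0^1/3 u dx = 0).


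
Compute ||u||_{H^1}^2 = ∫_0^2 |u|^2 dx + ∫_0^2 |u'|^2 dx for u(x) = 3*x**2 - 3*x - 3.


||u||_{H^1}^2 = 288/5

The H^1 norm (squared) on an interval (0, L) is
  ||u||_{H^1}^2 = ∫_0^L u(x)^2 dx + ∫_0^L u'(x)^2 dx.
Compute u'(x) = 6*x - 3.
Then u(x)^2 = 9*x**4 - 18*x**3 - 9*x**2 + 18*x + 9 and u'(x)^2 = 36*x**2 - 36*x + 9.
Integrate each monomial from 0 to 2 using ∫_0^2 c·x^n dx = c·2^(n+1)/(n+1):
  ∫_0^2 u(x)^2 dx = ∫_0^2 (9*x^4 - 18*x^3 - 9*x^2 + 18*x + 9) dx. Term by term:
    ∫_0^2 9*x^4 dx = 288/5;  ∫_0^2 -18*x^3 dx = -72;  ∫_0^2 -9*x^2 dx = -24;
    ∫_0^2 18*x dx = 36;  ∫_0^2 9 dx = 18.
  Sum: 288/5 − 72 − 24 + 36 + 18 = 78/5.
  ∫_0^2 u'(x)^2 dx = ∫_0^2 (36*x^2 - 36*x + 9) dx. Term by term:
    ∫_0^2 36*x^2 dx = 96;  ∫_0^2 -36*x dx = -72;  ∫_0^2 9 dx = 18.
  Sum: 96 − 72 + 18 = 42.
Adding: ||u||_{H^1}^2 = 78/5 + 42 = 288/5.


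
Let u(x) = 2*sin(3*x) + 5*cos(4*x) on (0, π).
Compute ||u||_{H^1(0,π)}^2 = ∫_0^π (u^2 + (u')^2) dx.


||u||_{H^1(0,π)}^2 = -2040/7 + 465*π/2

u'(x) = -20*sin(4*x) + 6*cos(3*x).
Expand u² and (u')² and integrate term by term on (0, π), using: for integers n ≥ 1, ∫_0^π sin²(nx) dx = ∫_0^π cos²(nx) dx = π/2; for n ≠ n', ∫_0^π sin(nx)sin(n'x) dx = ∫_0^π cos(nx)cos(n'x) dx = 0; and by product-to-sum, ∫_0^π sin(nx)cos(n'x) dx = ½∫_0^π [sin((n+n')x) + sin((n−n')x)] dx, which is 0 when n+n' is even and 2n/(n²−n'²) when n+n' is odd (it need not vanish on (0, π)).
  u² squared terms: (2)²·∫sin(3x)² dx = 4·π/2 = 2*π;  (5)²·∫cos(4x)² dx = 25·π/2 = 25*π/2.
  u² cross terms: 2·(2)·(5)·∫sin(3x)·cos(4x) dx = 20·(-6/7) = -120/7.
  So ∫_0^π u² dx = 2*π + 25*π/2 − 120/7 = -120/7 + 29*π/2.
  (u')² squared terms: (-20)²·∫sin(4x)² dx = 400·π/2 = 200*π;  (6)²·∫cos(3x)² dx = 36·π/2 = 18*π.
  (u')² cross terms: 2·(-20)·(6)·∫sin(4x)·cos(3x) dx = -240·(8/7) = -1920/7.
  So ∫_0^π (u')² dx = 200*π + 18*π − 1920/7 = -1920/7 + 218*π.
||u||_{H^1}^2 = (-120/7 + 29*π/2) + (-1920/7 + 218*π) = -2040/7 + 465*π/2.


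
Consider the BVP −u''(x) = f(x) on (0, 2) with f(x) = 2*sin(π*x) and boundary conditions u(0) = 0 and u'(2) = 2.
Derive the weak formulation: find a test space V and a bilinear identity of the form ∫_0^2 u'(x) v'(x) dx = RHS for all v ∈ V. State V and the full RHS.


V = {v ∈ H^1(0, 2) : v(0) = 0} (test functions vanish at x = 0 where u is specified); weak form: ∫_0^2 u'v' dx = ∫_0^2 (2*sin(π*x)) v dx + 2·v(2) for all v ∈ V.

Multiply both sides by a test function v and integrate from 0 to 2:
  ∫_0^2 −u''(x) v(x) dx = ∫_0^2 f(x) v(x) dx.
Integrate the LHS by parts once:
  ∫_0^2 −u'' v dx = −[u'(x) v(x)]_0^2 + ∫_0^2 u'(x) v'(x) dx.
Thus ∫_0^2 u'(x) v'(x) dx = ∫_0^2 f(x) v(x) dx + [u'(x) v(x)]_0^2.
Choose V so that boundary terms are either known or forced to vanish.
Mixed BC: u(0) = 0 (Dirichlet) and u'(2) = 2 (Neumann). Define V = {v ∈ H^1(0, 2) : v(0) = 0}. Then [u' v]_0^2 = u'(2)·v(2) − u'(0)·0 = 2·v(2).
Weak formulation: find u (satisfying any essential BC) such that ∫_0^2 u'(x) v'(x) dx = ∫_0^2 f v dx + 2·v(2) for all v ∈ V (Dirichlet at 0 absorbed into V; Neumann datum at x = 2 contributes the boundary term).
Substituting f(x) = 2*sin(π*x), the right-hand side is ∫_0^2 (2*sin(π*x)) v dx + 2·v(2).


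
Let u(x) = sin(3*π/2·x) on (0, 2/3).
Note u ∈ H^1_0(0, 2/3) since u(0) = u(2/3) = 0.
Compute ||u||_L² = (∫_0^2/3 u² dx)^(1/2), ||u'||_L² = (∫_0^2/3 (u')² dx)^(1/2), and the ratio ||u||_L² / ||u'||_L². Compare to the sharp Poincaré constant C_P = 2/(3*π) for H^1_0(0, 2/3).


||u||_L² / ||u'||_L² = 2/(3*π) = C_P.

u(x) = sin(3*π/2·x), so u'(x) = 3*π*cos(3*π*x/2)/2.
Writing u(x) = A·sin(kπx/L) with A = 1 and k = 1, use ∫_0^L sin²(kπx/L) dx = L/2 and ∫_0^L cos²(kπx/L) dx = L/2.
u² = 1·sin²(3*π/2·x) and (u')² = 9*π^2/4·cos²(3*π/2·x), and each of sin², cos² integrates to L/2 = 1/3 over (0, 2/3).
∫_0^2/3 u² dx = 1/3, so ||u||_L² = sqrt(3)/3.
∫_0^2/3 (u')² dx = 3*π^2/4, so ||u'||_L² = sqrt(3)*π/2.
Ratio ||u||_L² / ||u'||_L² = 2/(3*π).
Sharp Poincaré constant on H^1_0(0, 2/3) is C_P = L/π = 2/(3*π), achieved by sin(3*π/2·x).
This is the k = 1 eigenfunction (up to amplitude), so the ratio equals the sharp Poincaré constant exactly.


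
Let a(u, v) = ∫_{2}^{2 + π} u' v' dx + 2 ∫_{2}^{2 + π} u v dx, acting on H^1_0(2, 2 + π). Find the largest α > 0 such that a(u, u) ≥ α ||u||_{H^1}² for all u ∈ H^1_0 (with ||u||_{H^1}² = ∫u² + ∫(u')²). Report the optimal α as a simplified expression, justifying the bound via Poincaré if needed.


α = 1

Coercivity of a(·,·) on H^1_0(2, 2 + π) means a(u, u) ≥ α ||u||_{H^1}² for every u ∈ H^1_0.
The interval has length L = π, and Poincaré/coercivity depend only on L. Here a(u, u) = ∫(u')² + (2)·∫u².
Here c = 2 ≥ 1, so a(u,u) = ∫(u')² + c∫u² ≥ ∫(u')² + ∫u² = ||u||_{H^1}², i.e. α = 1 works. No larger α is possible: a(u,u) ≥ α||u||_{H^1}² means (1−α)∫(u')² ≥ (α−c)∫u², and for the modes u_n = sin(nπ(x−x₀)/L) (x₀ the left endpoint) one has ∫u_n²/∫(u_n')² = (L/(nπ))² → 0, so a(u_n,u_n)/||u_n||_{H^1}² → 1. Hence the optimal constant is α = 1.
Therefore α = 1.


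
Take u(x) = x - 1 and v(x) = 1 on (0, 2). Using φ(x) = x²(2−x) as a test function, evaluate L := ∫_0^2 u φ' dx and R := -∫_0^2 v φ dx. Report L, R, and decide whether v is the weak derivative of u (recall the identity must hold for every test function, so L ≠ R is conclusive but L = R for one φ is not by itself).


LHS = -4/3, RHS = -4/3. Yes, v = u' weakly.

u(x) = x - 1, classical derivative u'(x) = 1.
φ(x) = x²(2−x), so φ'(x) = x*(4 - 3*x).
Note φ(0) = φ(2) = 0, so the boundary term u·φ vanishes.
LHS = ∫_0^2 u(x) φ'(x) dx = ∫_0^2 (-3*x^3 + 7*x^2 - 4*x) dx. Term by term:
  ∫_0^2 -3*x^3 dx = -12;  ∫_0^2 7*x^2 dx = 56/3;  ∫_0^2 -4*x dx = -8.
Sum: -12 + 56/3 − 8 = -4/3.
So LHS = -4/3.
∫_0^2 v(x) φ(x) dx = ∫_0^2 (-x^3 + 2*x^2) dx. Term by term:
  ∫_0^2 -x^3 dx = -4;  ∫_0^2 2*x^2 dx = 16/3.
Sum: -4 + 16/3 = 4/3.
So RHS = -∫_0^2 v(x) φ(x) dx = -4/3.
LHS = RHS, so the identity holds for this test φ.
Moreover u is smooth here and v(x) = u'(x) = 1 pointwise, so the identity holds for every test function. Hence v is the weak derivative of u.


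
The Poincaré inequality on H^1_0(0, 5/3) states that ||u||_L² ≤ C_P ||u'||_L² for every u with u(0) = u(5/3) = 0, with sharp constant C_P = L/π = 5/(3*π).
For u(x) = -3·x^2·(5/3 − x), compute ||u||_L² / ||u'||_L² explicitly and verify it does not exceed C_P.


||u||_L² / ||u'||_L² = 5*sqrt(14)/42 < C_P = 5/(3*π).

u(x) = -3·x^2·(5/3 − x), so u'(x) = x*(9*x - 10).
u(x) = -3·x^2·(5/3 − x) vanishes at x = 0 and x = 5/3, so u ∈ H^1_0(0, 5/3). Differentiate via the product rule and integrate the resulting polynomials term by term.
  ∫_0^5/3 u² dx = ∫_0^5/3 (9*x^6 - 30*x^5 + 25*x^4) dx. Term by term:
    ∫_0^5/3 9*x^6 dx = 78125/1701;  ∫_0^5/3 -30*x^5 dx = -78125/729;  ∫_0^5/3 25*x^4 dx = 15625/243.
  Sum: 78125/1701 − 78125/729 + 15625/243 = 15625/5103.
  ∫_0^5/3 (u')² dx = ∫_0^5/3 (81*x^4 - 180*x^3 + 100*x^2) dx. Term by term:
    ∫_0^5/3 81*x^4 dx = 625/3;  ∫_0^5/3 -180*x^3 dx = -3125/9;  ∫_0^5/3 100*x^2 dx = 12500/81.
  Sum: 625/3 − 3125/9 + 12500/81 = 1250/81.
∫_0^5/3 u² dx = 15625/5103, so ||u||_L² = 125*sqrt(7)/189.
∫_0^5/3 (u')² dx = 1250/81, so ||u'||_L² = 25*sqrt(2)/9.
Ratio ||u||_L² / ||u'||_L² = 5*sqrt(14)/42.
Sharp Poincaré constant on H^1_0(0, 5/3) is C_P = L/π = 5/(3*π), achieved by sin(3*π/5·x).
A polynomial bump cannot attain the sharp Poincaré constant (only the first sine eigenfunction does), so the ratio is strictly less than C_P, consistent with ||u||_L² ≤ C_P ||u'||_L².


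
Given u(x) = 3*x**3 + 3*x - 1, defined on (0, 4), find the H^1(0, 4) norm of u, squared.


||u||_{H^1}^2 = 1480232/35

The H^1 norm (squared) on an interval (0, L) is
  ||u||_{H^1}^2 = ∫_0^L u(x)^2 dx + ∫_0^L u'(x)^2 dx.
Compute u'(x) = 9*x**2 + 3.
Then u(x)^2 = 9*x**6 + 18*x**4 - 6*x**3 + 9*x**2 - 6*x + 1 and u'(x)^2 = 81*x**4 + 54*x**2 + 9.
Integrate each monomial from 0 to 4 using ∫_0^4 c·x^n dx = c·4^(n+1)/(n+1):
  ∫_0^4 u(x)^2 dx = ∫_0^4 (9*x^6 + 18*x^4 - 6*x^3 + 9*x^2 - 6*x + 1) dx. Term by term:
    ∫_0^4 9*x^6 dx = 147456/7;  ∫_0^4 18*x^4 dx = 18432/5;  ∫_0^4 -6*x^3 dx = -384;
    ∫_0^4 9*x^2 dx = 192;  ∫_0^4 -6*x dx = -48;  ∫_0^4 1 dx = 4.
  Sum: 147456/7 + 18432/5 − 384 + 192 − 48 + 4 = 858044/35.
  ∫_0^4 u'(x)^2 dx = ∫_0^4 (81*x^4 + 54*x^2 + 9) dx. Term by term:
    ∫_0^4 81*x^4 dx = 82944/5;  ∫_0^4 54*x^2 dx = 1152;  ∫_0^4 9 dx = 36.
  Sum: 82944/5 + 1152 + 36 = 88884/5.
Adding: ||u||_{H^1}^2 = 858044/35 + 88884/5 = 1480232/35.


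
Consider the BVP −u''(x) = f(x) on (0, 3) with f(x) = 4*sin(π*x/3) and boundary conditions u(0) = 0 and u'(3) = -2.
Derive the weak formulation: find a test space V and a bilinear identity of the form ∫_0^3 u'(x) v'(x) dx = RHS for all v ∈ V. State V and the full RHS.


V = {v ∈ H^1(0, 3) : v(0) = 0} (test functions vanish at x = 0 where u is specified); weak form: ∫_0^3 u'v' dx = ∫_0^3 (4*sin(π*x/3)) v dx − 2·v(3) for all v ∈ V.

Multiply both sides by a test function v and integrate from 0 to 3:
  ∫_0^3 −u''(x) v(x) dx = ∫_0^3 f(x) v(x) dx.
Integrate the LHS by parts once:
  ∫_0^3 −u'' v dx = −[u'(x) v(x)]_0^3 + ∫_0^3 u'(x) v'(x) dx.
Thus ∫_0^3 u'(x) v'(x) dx = ∫_0^3 f(x) v(x) dx + [u'(x) v(x)]_0^3.
Choose V so that boundary terms are either known or forced to vanish.
Mixed BC: u(0) = 0 (Dirichlet) and u'(3) = -2 (Neumann). Define V = {v ∈ H^1(0, 3) : v(0) = 0}. Then [u' v]_0^3 = u'(3)·v(3) − u'(0)·0 = − 2·v(3).
Weak formulation: find u (satisfying any essential BC) such that ∫_0^3 u'(x) v'(x) dx = ∫_0^3 f v dx − 2·v(3) for all v ∈ V (Dirichlet at 0 absorbed into V; Neumann datum at x = 3 contributes the boundary term).
Substituting f(x) = 4*sin(π*x/3), the right-hand side is ∫_0^3 (4*sin(π*x/3)) v dx − 2·v(3).


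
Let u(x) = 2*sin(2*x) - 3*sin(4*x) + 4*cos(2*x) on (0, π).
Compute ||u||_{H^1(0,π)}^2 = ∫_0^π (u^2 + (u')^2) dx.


||u||_{H^1(0,π)}^2 = 253*π/2

u'(x) = -8*sin(2*x) + 4*cos(2*x) - 12*cos(4*x).
Expand u² and (u')² and integrate term by term on (0, π), using: for integers n ≥ 1, ∫_0^π sin²(nx) dx = ∫_0^π cos²(nx) dx = π/2; for n ≠ n', ∫_0^π sin(nx)sin(n'x) dx = ∫_0^π cos(nx)cos(n'x) dx = 0; and by product-to-sum, ∫_0^π sin(nx)cos(n'x) dx = ½∫_0^π [sin((n+n')x) + sin((n−n')x)] dx, which is 0 when n+n' is even and 2n/(n²−n'²) when n+n' is odd (it need not vanish on (0, π)).
  u² squared terms: (-3)²·∫sin(4x)² dx = 9·π/2 = 9*π/2;  (2)²·∫sin(2x)² dx = 4·π/2 = 2*π;  (4)²·∫cos(2x)² dx = 16·π/2 = 8*π.
  u² cross terms: 2·(-3)·(2)·∫sin(4x)·sin(2x) dx = -12·(0) = 0;  2·(-3)·(4)·∫sin(4x)·cos(2x) dx = -24·(0) = 0;  2·(2)·(4)·∫sin(2x)·cos(2x) dx = 16·(0) = 0.
  So ∫_0^π u² dx = 9*π/2 + 2*π + 8*π + 0 + 0 + 0 = 29*π/2.
  (u')² squared terms: (-12)²·∫cos(4x)² dx = 144·π/2 = 72*π;  (-8)²·∫sin(2x)² dx = 64·π/2 = 32*π;  (4)²·∫cos(2x)² dx = 16·π/2 = 8*π.
  (u')² cross terms: 2·(-12)·(-8)·∫cos(4x)·sin(2x) dx = 192·(0) = 0;  2·(-12)·(4)·∫cos(4x)·cos(2x) dx = -96·(0) = 0;  2·(-8)·(4)·∫sin(2x)·cos(2x) dx = -64·(0) = 0.
  So ∫_0^π (u')² dx = 72*π + 32*π + 8*π + 0 + 0 + 0 = 112*π.
||u||_{H^1}^2 = (29*π/2) + (112*π) = 253*π/2.


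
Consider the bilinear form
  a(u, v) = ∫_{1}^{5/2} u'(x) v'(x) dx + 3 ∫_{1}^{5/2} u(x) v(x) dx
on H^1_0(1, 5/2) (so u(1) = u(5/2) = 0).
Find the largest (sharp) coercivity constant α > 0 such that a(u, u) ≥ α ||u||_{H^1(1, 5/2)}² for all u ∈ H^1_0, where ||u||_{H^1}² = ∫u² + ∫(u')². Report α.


α = 1

Coercivity of a(·,·) on H^1_0(1, 5/2) means a(u, u) ≥ α ||u||_{H^1}² for every u ∈ H^1_0.
The interval has length L = 3/2, and Poincaré/coercivity depend only on L. Here a(u, u) = ∫(u')² + (3)·∫u².
Here c = 3 ≥ 1, so a(u,u) = ∫(u')² + c∫u² ≥ ∫(u')² + ∫u² = ||u||_{H^1}², i.e. α = 1 works. No larger α is possible: a(u,u) ≥ α||u||_{H^1}² means (1−α)∫(u')² ≥ (α−c)∫u², and for the modes u_n = sin(nπ(x−x₀)/L) (x₀ the left endpoint) one has ∫u_n²/∫(u_n')² = (L/(nπ))² → 0, so a(u_n,u_n)/||u_n||_{H^1}² → 1. Hence the optimal constant is α = 1.
Therefore α = 1.


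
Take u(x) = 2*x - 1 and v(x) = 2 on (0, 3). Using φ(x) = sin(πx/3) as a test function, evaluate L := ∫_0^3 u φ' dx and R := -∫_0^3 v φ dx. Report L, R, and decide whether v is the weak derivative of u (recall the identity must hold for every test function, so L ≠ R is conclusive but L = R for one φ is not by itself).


LHS = -12/π, RHS = -12/π. Yes, v = u' weakly.

u(x) = 2*x - 1, classical derivative u'(x) = 2.
φ(x) = sin(πx/3), so φ'(x) = π*cos(π*x/3)/3.
Note φ(0) = φ(3) = 0, so the boundary term u·φ vanishes.
LHS = ∫_0^3 u(x) φ'(x) dx = ∫_0^3 (2*π*x*cos(π*x/3)/3 - π*cos(π*x/3)/3) dx. Term by term:
  ∫_0^3 -π*cos(π*x/3)/3 dx = 0;  ∫_0^3 2*π*x*cos(π*x/3)/3 dx = -12/π.
Sum: 0 − 12/π = -12/π.
So LHS = -12/π.
∫_0^3 v(x) φ(x) dx = ∫_0^3 (2*sin(π*x/3)) dx. Term by term:
  ∫_0^3 2*sin(π*x/3) dx = 12/π.
So RHS = -∫_0^3 v(x) φ(x) dx = -12/π.
LHS = RHS, so the identity holds for this test φ.
Moreover u is smooth here and v(x) = u'(x) = 2 pointwise, so the identity holds for every test function. Hence v is the weak derivative of u.


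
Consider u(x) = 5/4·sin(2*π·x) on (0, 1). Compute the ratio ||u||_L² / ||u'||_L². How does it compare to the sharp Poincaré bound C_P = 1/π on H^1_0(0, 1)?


||u||_L² / ||u'||_L² = 1/(2*π) < C_P = 1/π.

u(x) = 5/4·sin(2*π·x), so u'(x) = 5*π*cos(2*π*x)/2.
Writing u(x) = A·sin(kπx/L) with A = 5/4 and k = 2, use ∫_0^L sin²(kπx/L) dx = L/2 and ∫_0^L cos²(kπx/L) dx = L/2.
u² = 25/16·sin²(2*π·x) and (u')² = 25*π^2/4·cos²(2*π·x), and each of sin², cos² integrates to L/2 = 1/2 over (0, 1).
∫_0^1 u² dx = 25/32, so ||u||_L² = 5*sqrt(2)/8.
∫_0^1 (u')² dx = 25*π^2/8, so ||u'||_L² = 5*sqrt(2)*π/4.
Ratio ||u||_L² / ||u'||_L² = 1/(2*π).
Sharp Poincaré constant on H^1_0(0, 1) is C_P = L/π = 1/π, achieved by sin(π·x).
This is the k = 2 harmonic; the ratio L/(kπ) is strictly less than C_P = L/π, consistent with the sharp inequality ||u||_L² ≤ C_P ||u'||_L².


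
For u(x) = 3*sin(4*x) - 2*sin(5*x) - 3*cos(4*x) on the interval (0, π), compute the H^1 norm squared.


||u||_{H^1(0,π)}^2 = 680/3 + 205*π

u'(x) = 12*sin(4*x) + 12*cos(4*x) - 10*cos(5*x).
Expand u² and (u')² and integrate term by term on (0, π), using: for integers n ≥ 1, ∫_0^π sin²(nx) dx = ∫_0^π cos²(nx) dx = π/2; for n ≠ n', ∫_0^π sin(nx)sin(n'x) dx = ∫_0^π cos(nx)cos(n'x) dx = 0; and by product-to-sum, ∫_0^π sin(nx)cos(n'x) dx = ½∫_0^π [sin((n+n')x) + sin((n−n')x)] dx, which is 0 when n+n' is even and 2n/(n²−n'²) when n+n' is odd (it need not vanish on (0, π)).
  u² squared terms: (-3)²·∫cos(4x)² dx = 9·π/2 = 9*π/2;  (-2)²·∫sin(5x)² dx = 4·π/2 = 2*π;  (3)²·∫sin(4x)² dx = 9·π/2 = 9*π/2.
  u² cross terms: 2·(-3)·(-2)·∫cos(4x)·sin(5x) dx = 12·(10/9) = 40/3;  2·(-3)·(3)·∫cos(4x)·sin(4x) dx = -18·(0) = 0;  2·(-2)·(3)·∫sin(5x)·sin(4x) dx = -12·(0) = 0.
  So ∫_0^π u² dx = 9*π/2 + 2*π + 9*π/2 + 40/3 + 0 + 0 = 40/3 + 11*π.
  (u')² squared terms: (-10)²·∫cos(5x)² dx = 100·π/2 = 50*π;  (12)²·∫cos(4x)² dx = 144·π/2 = 72*π;  (12)²·∫sin(4x)² dx = 144·π/2 = 72*π.
  (u')² cross terms: 2·(-10)·(12)·∫cos(5x)·cos(4x) dx = -240·(0) = 0;  2·(-10)·(12)·∫cos(5x)·sin(4x) dx = -240·(-8/9) = 640/3;  2·(12)·(12)·∫cos(4x)·sin(4x) dx = 288·(0) = 0.
  So ∫_0^π (u')² dx = 50*π + 72*π + 72*π + 0 + 640/3 + 0 = 640/3 + 194*π.
||u||_{H^1}^2 = (40/3 + 11*π) + (640/3 + 194*π) = 680/3 + 205*π.


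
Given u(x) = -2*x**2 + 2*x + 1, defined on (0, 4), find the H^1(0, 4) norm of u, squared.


||u||_{H^1}^2 = 8588/15

The H^1 norm (squared) on an interval (0, L) is
  ||u||_{H^1}^2 = ∫_0^L u(x)^2 dx + ∫_0^L u'(x)^2 dx.
Compute u'(x) = 2 - 4*x.
Then u(x)^2 = 4*x**4 - 8*x**3 + 4*x + 1 and u'(x)^2 = 16*x**2 - 16*x + 4.
Integrate each monomial from 0 to 4 using ∫_0^4 c·x^n dx = c·4^(n+1)/(n+1):
  ∫_0^4 u(x)^2 dx = ∫_0^4 (4*x^4 - 8*x^3 + 4*x + 1) dx. Term by term:
    ∫_0^4 4*x^4 dx = 4096/5;  ∫_0^4 -8*x^3 dx = -512;  ∫_0^4 4*x dx = 32;
    ∫_0^4 1 dx = 4.
  Sum: 4096/5 − 512 + 32 + 4 = 1716/5.
  ∫_0^4 u'(x)^2 dx = ∫_0^4 (16*x^2 - 16*x + 4) dx. Term by term:
    ∫_0^4 16*x^2 dx = 1024/3;  ∫_0^4 -16*x dx = -128;  ∫_0^4 4 dx = 16.
  Sum: 1024/3 − 128 + 16 = 688/3.
Adding: ||u||_{H^1}^2 = 1716/5 + 688/3 = 8588/15.


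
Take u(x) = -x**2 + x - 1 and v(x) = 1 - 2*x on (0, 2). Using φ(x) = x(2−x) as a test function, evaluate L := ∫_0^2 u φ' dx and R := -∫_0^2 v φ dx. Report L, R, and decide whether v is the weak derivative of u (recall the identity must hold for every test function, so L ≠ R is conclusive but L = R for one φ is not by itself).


LHS = 4/3, RHS = 4/3. Yes, v = u' weakly.

u(x) = -x**2 + x - 1, classical derivative u'(x) = 1 - 2*x.
φ(x) = x(2−x), so φ'(x) = 2 - 2*x.
Note φ(0) = φ(2) = 0, so the boundary term u·φ vanishes.
LHS = ∫_0^2 u(x) φ'(x) dx = ∫_0^2 (2*x^3 - 4*x^2 + 4*x - 2) dx. Term by term:
  ∫_0^2 2*x^3 dx = 8;  ∫_0^2 -4*x^2 dx = -32/3;  ∫_0^2 4*x dx = 8;
  ∫_0^2 -2 dx = -4.
Sum: 8 − 32/3 + 8 − 4 = 4/3.
So LHS = 4/3.
∫_0^2 v(x) φ(x) dx = ∫_0^2 (2*x^3 - 5*x^2 + 2*x) dx. Term by term:
  ∫_0^2 2*x^3 dx = 8;  ∫_0^2 -5*x^2 dx = -40/3;  ∫_0^2 2*x dx = 4.
Sum: 8 − 40/3 + 4 = -4/3.
So RHS = -∫_0^2 v(x) φ(x) dx = 4/3.
LHS = RHS, so the identity holds for this test φ.
Moreover u is smooth here and v(x) = u'(x) = 1 - 2*x pointwise, so the identity holds for every test function. Hence v is the weak derivative of u.


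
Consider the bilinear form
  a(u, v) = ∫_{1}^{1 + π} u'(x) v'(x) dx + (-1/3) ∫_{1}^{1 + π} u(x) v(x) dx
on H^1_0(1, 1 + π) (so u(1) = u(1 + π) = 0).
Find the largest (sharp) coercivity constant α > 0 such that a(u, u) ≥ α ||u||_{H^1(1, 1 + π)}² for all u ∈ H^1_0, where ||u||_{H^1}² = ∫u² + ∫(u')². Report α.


α = 1/3

Coercivity of a(·,·) on H^1_0(1, 1 + π) means a(u, u) ≥ α ||u||_{H^1}² for every u ∈ H^1_0.
The interval has length L = π, and Poincaré/coercivity depend only on L. Here a(u, u) = ∫(u')² + (-1/3)·∫u².
Here c = -1/3 < 0 with |c| < (π/L)² = 1, so coercivity still holds. The condition a(u,u) ≥ α||u||_{H^1}² reads (1−α)∫(u')² ≥ (α−c)∫u². Any admissible α is ≤ 1 (rapidly oscillating u have ∫u²/∫(u')² → 0), and α = 1 would force 0 ≥ (1−c)∫u², impossible since c < 1; so 1−α > 0. By the sharp Poincaré inequality on H^1_0 of an interval of length L, ∫(u')² ≥ (π/L)²∫u² with equality for the first sine mode sin(π(x−x₀)/L) (x₀ the left endpoint), so the inequality holds for all u iff (1−α)(π/L)² ≥ α − c, i.e. α ≤ ((π/L)² + c)/((π/L)² + 1) = (1 + c(L/π)²)/(1 + (L/π)²). (Direct route, valid since c ≤ 0: Poincaré gives c∫u² ≥ c(L/π)²∫(u')², so a(u,u) ≥ (1 + c(L/π)²)∫(u')², while ||u||_{H^1}² ≤ (1 + (L/π)²)∫(u')²; dividing yields the same α.) With (π/L)² = 1 and c = -1/3, the largest admissible constant is α = ((π/L)² + c)/((π/L)² + 1).
Simplifying, α = 1/3.


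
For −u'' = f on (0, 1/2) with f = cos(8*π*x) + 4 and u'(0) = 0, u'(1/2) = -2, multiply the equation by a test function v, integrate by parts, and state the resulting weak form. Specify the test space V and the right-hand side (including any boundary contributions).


V = H^1(0, 1/2) (v unrestricted at boundary; u is determined up to an additive constant); weak form: ∫_0^1/2 u'v' dx = ∫_0^1/2 (cos(8*π*x) + 4) v dx − 2·v(1/2) for all v ∈ V.

Multiply both sides by a test function v and integrate from 0 to 1/2:
  ∫_0^1/2 −u''(x) v(x) dx = ∫_0^1/2 f(x) v(x) dx.
Integrate the LHS by parts once:
  ∫_0^1/2 −u'' v dx = −[u'(x) v(x)]_0^1/2 + ∫_0^1/2 u'(x) v'(x) dx.
Thus ∫_0^1/2 u'(x) v'(x) dx = ∫_0^1/2 f(x) v(x) dx + [u'(x) v(x)]_0^1/2.
Choose V so that boundary terms are either known or forced to vanish.
u has inhomogeneous Neumann u'(0) = 0, u'(1/2) = -2. [u' v]_0^1/2 = (-2)·v(1/2) − (0)·v(0) = − 2·v(1/2). Take V = H^1(0, 1/2); boundary term becomes part of RHS.
Weak formulation: find u (satisfying any essential BC) such that ∫_0^1/2 u'(x) v'(x) dx = ∫_0^1/2 f v dx − 2·v(1/2) for all v ∈ V (Neumann data are natural BCs: they enter the RHS as boundary terms).
Substituting f(x) = cos(8*π*x) + 4, the right-hand side is ∫_0^1/2 (cos(8*π*x) + 4) v dx − 2·v(1/2).
Compatibility check (pure Neumann): taking v ≡ 1 ∈ V gives 0 = ∫_0^1/2 f dx + (-2) − (0), i.e. ∫_0^1/2 f dx must equal u'(0) − u'(1/2) = 2. Indeed ∫_0^1/2 (cos(8*π*x) + 4) dx = 2, so the data are compatible. The solution is then unique only up to an additive constant (fix it e.g. by requiring ∫_0^1/2 u dx = 0).


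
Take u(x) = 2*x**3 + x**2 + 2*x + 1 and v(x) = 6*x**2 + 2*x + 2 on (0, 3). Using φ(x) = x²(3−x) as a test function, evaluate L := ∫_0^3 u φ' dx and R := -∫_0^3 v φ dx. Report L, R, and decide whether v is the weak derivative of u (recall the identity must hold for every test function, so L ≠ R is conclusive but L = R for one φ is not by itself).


LHS = -918/5, RHS = -918/5. Yes, v = u' weakly.

u(x) = 2*x**3 + x**2 + 2*x + 1, classical derivative u'(x) = 6*x**2 + 2*x + 2.
φ(x) = x²(3−x), so φ'(x) = 3*x*(2 - x).
Note φ(0) = φ(3) = 0, so the boundary term u·φ vanishes.
LHS = ∫_0^3 u(x) φ'(x) dx = ∫_0^3 (-6*x^5 + 9*x^4 + 9*x^2 + 6*x) dx. Term by term:
  ∫_0^3 -6*x^5 dx = -729;  ∫_0^3 9*x^4 dx = 2187/5;  ∫_0^3 9*x^2 dx = 81;
  ∫_0^3 6*x dx = 27.
Sum: -729 + 2187/5 + 81 + 27 = -918/5.
So LHS = -918/5.
∫_0^3 v(x) φ(x) dx = ∫_0^3 (-6*x^5 + 16*x^4 + 4*x^3 + 6*x^2) dx. Term by term:
  ∫_0^3 -6*x^5 dx = -729;  ∫_0^3 16*x^4 dx = 3888/5;  ∫_0^3 4*x^3 dx = 81;
  ∫_0^3 6*x^2 dx = 54.
Sum: -729 + 3888/5 + 81 + 54 = 918/5.
So RHS = -∫_0^3 v(x) φ(x) dx = -918/5.
LHS = RHS, so the identity holds for this test φ.
Moreover u is smooth here and v(x) = u'(x) = 6*x**2 + 2*x + 2 pointwise, so the identity holds for every test function. Hence v is the weak derivative of u.


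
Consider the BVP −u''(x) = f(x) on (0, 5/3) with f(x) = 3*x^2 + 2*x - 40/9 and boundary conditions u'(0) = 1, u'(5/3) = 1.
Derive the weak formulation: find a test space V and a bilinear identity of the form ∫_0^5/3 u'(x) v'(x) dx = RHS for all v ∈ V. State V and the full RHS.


V = H^1(0, 5/3) (v unrestricted at boundary; u is determined up to an additive constant); weak form: ∫_0^5/3 u'v' dx = ∫_0^5/3 (3*x^2 + 2*x - 40/9) v dx + v(5/3) − v(0) for all v ∈ V.

Multiply both sides by a test function v and integrate from 0 to 5/3:
  ∫_0^5/3 −u''(x) v(x) dx = ∫_0^5/3 f(x) v(x) dx.
Integrate the LHS by parts once:
  ∫_0^5/3 −u'' v dx = −[u'(x) v(x)]_0^5/3 + ∫_0^5/3 u'(x) v'(x) dx.
Thus ∫_0^5/3 u'(x) v'(x) dx = ∫_0^5/3 f(x) v(x) dx + [u'(x) v(x)]_0^5/3.
Choose V so that boundary terms are either known or forced to vanish.
u has inhomogeneous Neumann u'(0) = 1, u'(5/3) = 1. [u' v]_0^5/3 = (1)·v(5/3) − (1)·v(0) = v(5/3) − v(0). Take V = H^1(0, 5/3); boundary term becomes part of RHS.
Weak formulation: find u (satisfying any essential BC) such that ∫_0^5/3 u'(x) v'(x) dx = ∫_0^5/3 f v dx + v(5/3) − v(0) for all v ∈ V (Neumann data are natural BCs: they enter the RHS as boundary terms).
Substituting f(x) = 3*x^2 + 2*x - 40/9, the right-hand side is ∫_0^5/3 (3*x^2 + 2*x - 40/9) v dx + v(5/3) − v(0).
Compatibility check (pure Neumann): taking v ≡ 1 ∈ V gives 0 = ∫_0^5/3 f dx + (1) − (1), i.e. ∫_0^5/3 f dx must equal u'(0) − u'(5/3) = 0. Indeed ∫_0^5/3 (3*x^2 + 2*x - 40/9) dx = 0, so the data are compatible. The solution is then unique only up to an additive constant (fix it e.g. by requiring ∫_0^5/3 u dx = 0).


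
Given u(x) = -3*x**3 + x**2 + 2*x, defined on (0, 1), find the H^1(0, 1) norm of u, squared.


||u||_{H^1}^2 = 104/21

The H^1 norm (squared) on an interval (0, L) is
  ||u||_{H^1}^2 = ∫_0^L u(x)^2 dx + ∫_0^L u'(x)^2 dx.
Compute u'(x) = -9*x**2 + 2*x + 2.
Then u(x)^2 = 9*x**6 - 6*x**5 - 11*x**4 + 4*x**3 + 4*x**2 and u'(x)^2 = 81*x**4 - 36*x**3 - 32*x**2 + 8*x + 4.
Integrate each monomial from 0 to 1 using ∫_0^1 c·x^n dx = c·1^(n+1)/(n+1):
  ∫_0^1 u(x)^2 dx = ∫_0^1 (9*x^6 - 6*x^5 - 11*x^4 + 4*x^3 + 4*x^2) dx. Term by term:
    ∫_0^1 9*x^6 dx = 9/7;  ∫_0^1 -6*x^5 dx = -1;  ∫_0^1 -11*x^4 dx = -11/5;
    ∫_0^1 4*x^3 dx = 1;  ∫_0^1 4*x^2 dx = 4/3.
  Sum: 9/7 − 1 − 11/5 + 1 + 4/3 = 44/105.
  ∫_0^1 u'(x)^2 dx = ∫_0^1 (81*x^4 - 36*x^3 - 32*x^2 + 8*x + 4) dx. Term by term:
    ∫_0^1 81*x^4 dx = 81/5;  ∫_0^1 -36*x^3 dx = -9;  ∫_0^1 -32*x^2 dx = -32/3;
    ∫_0^1 8*x dx = 4;  ∫_0^1 4 dx = 4.
  Sum: 81/5 − 9 − 32/3 + 4 + 4 = 68/15.
Adding: ||u||_{H^1}^2 = 44/105 + 68/15 = 104/21.


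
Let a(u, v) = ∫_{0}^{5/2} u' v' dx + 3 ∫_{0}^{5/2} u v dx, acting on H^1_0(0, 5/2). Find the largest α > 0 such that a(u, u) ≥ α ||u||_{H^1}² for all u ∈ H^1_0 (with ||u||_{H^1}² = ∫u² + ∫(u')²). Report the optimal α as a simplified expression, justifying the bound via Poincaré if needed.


α = 1

Coercivity of a(·,·) on H^1_0(0, 5/2) means a(u, u) ≥ α ||u||_{H^1}² for every u ∈ H^1_0.
The interval has length L = 5/2, and Poincaré/coercivity depend only on L. Here a(u, u) = ∫(u')² + (3)·∫u².
Here c = 3 ≥ 1, so a(u,u) = ∫(u')² + c∫u² ≥ ∫(u')² + ∫u² = ||u||_{H^1}², i.e. α = 1 works. No larger α is possible: a(u,u) ≥ α||u||_{H^1}² means (1−α)∫(u')² ≥ (α−c)∫u², and for the modes u_n = sin(nπ(x−x₀)/L) (x₀ the left endpoint) one has ∫u_n²/∫(u_n')² = (L/(nπ))² → 0, so a(u_n,u_n)/||u_n||_{H^1}² → 1. Hence the optimal constant is α = 1.
Therefore α = 1.


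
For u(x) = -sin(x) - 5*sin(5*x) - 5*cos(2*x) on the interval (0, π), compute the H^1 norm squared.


||u||_{H^1(0,π)}^2 = 600/7 + 777*π/2

u'(x) = 10*sin(2*x) - cos(x) - 25*cos(5*x).
Expand u² and (u')² and integrate term by term on (0, π), using: for integers n ≥ 1, ∫_0^π sin²(nx) dx = ∫_0^π cos²(nx) dx = π/2; for n ≠ n', ∫_0^π sin(nx)sin(n'x) dx = ∫_0^π cos(nx)cos(n'x) dx = 0; and by product-to-sum, ∫_0^π sin(nx)cos(n'x) dx = ½∫_0^π [sin((n+n')x) + sin((n−n')x)] dx, which is 0 when n+n' is even and 2n/(n²−n'²) when n+n' is odd (it need not vanish on (0, π)).
  u² squared terms: (-1)²·∫sin(x)² dx = 1·π/2 = π/2;  (-5)²·∫cos(2x)² dx = 25·π/2 = 25*π/2;  (-5)²·∫sin(5x)² dx = 25·π/2 = 25*π/2.
  u² cross terms: 2·(-1)·(-5)·∫sin(x)·cos(2x) dx = 10·(-2/3) = -20/3;  2·(-1)·(-5)·∫sin(x)·sin(5x) dx = 10·(0) = 0;  2·(-5)·(-5)·∫cos(2x)·sin(5x) dx = 50·(10/21) = 500/21.
  So ∫_0^π u² dx = π/2 + 25*π/2 + 25*π/2 − 20/3 + 0 + 500/21 = 120/7 + 51*π/2.
  (u')² squared terms: (-1)²·∫cos(x)² dx = 1·π/2 = π/2;  (-25)²·∫cos(5x)² dx = 625·π/2 = 625*π/2;  (10)²·∫sin(2x)² dx = 100·π/2 = 50*π.
  (u')² cross terms: 2·(-1)·(-25)·∫cos(x)·cos(5x) dx = 50·(0) = 0;  2·(-1)·(10)·∫cos(x)·sin(2x) dx = -20·(4/3) = -80/3;  2·(-25)·(10)·∫cos(5x)·sin(2x) dx = -500·(-4/21) = 2000/21.
  So ∫_0^π (u')² dx = π/2 + 625*π/2 + 50*π + 0 − 80/3 + 2000/21 = 480/7 + 363*π.
||u||_{H^1}^2 = (120/7 + 51*π/2) + (480/7 + 363*π) = 600/7 + 777*π/2.


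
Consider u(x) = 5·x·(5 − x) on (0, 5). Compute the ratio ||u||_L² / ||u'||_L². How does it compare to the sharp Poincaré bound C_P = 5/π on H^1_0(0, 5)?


||u||_L² / ||u'||_L² = sqrt(10)/2 < C_P = 5/π.

u(x) = 5·x·(5 − x), so u'(x) = 25 - 10*x.
u(x) = 5·x·(5 − x) vanishes at x = 0 and x = 5, so u ∈ H^1_0(0, 5). Differentiate via the product rule and integrate the resulting polynomials term by term.
  ∫_0^5 u² dx = ∫_0^5 (25*x^4 - 250*x^3 + 625*x^2) dx. Term by term:
    ∫_0^5 25*x^4 dx = 15625;  ∫_0^5 -250*x^3 dx = -78125/2;  ∫_0^5 625*x^2 dx = 78125/3.
  Sum: 15625 − 78125/2 + 78125/3 = 15625/6.
  ∫_0^5 (u')² dx = ∫_0^5 (100*x^2 - 500*x + 625) dx. Term by term:
    ∫_0^5 100*x^2 dx = 12500/3;  ∫_0^5 -500*x dx = -6250;  ∫_0^5 625 dx = 3125.
  Sum: 12500/3 − 6250 + 3125 = 3125/3.
∫_0^5 u² dx = 15625/6, so ||u||_L² = 125*sqrt(6)/6.
∫_0^5 (u')² dx = 3125/3, so ||u'||_L² = 25*sqrt(15)/3.
Ratio ||u||_L² / ||u'||_L² = sqrt(10)/2.
Sharp Poincaré constant on H^1_0(0, 5) is C_P = L/π = 5/π, achieved by sin(π/5·x).
A polynomial bump cannot attain the sharp Poincaré constant (only the first sine eigenfunction does), so the ratio is strictly less than C_P, consistent with ||u||_L² ≤ C_P ||u'||_L².
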